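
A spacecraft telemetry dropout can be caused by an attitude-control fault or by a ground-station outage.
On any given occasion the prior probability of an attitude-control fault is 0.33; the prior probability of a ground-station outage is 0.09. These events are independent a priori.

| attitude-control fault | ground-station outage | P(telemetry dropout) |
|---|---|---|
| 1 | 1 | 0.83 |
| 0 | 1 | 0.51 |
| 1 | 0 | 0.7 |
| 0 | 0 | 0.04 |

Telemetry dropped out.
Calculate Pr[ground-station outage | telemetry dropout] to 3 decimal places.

Pr[ground-station outage | telemetry dropout] ≈ 0.191

Numerator (weight on configurations with ground-station outage): 0.030753 + 0.024651 = 0.055404
Denominator P(telemetry dropout): 0.04·0.67·0.91 + 0.51·0.67·0.09 + 0.7·0.33·0.91 + 0.83·0.33·0.09 = 0.290002
P(ground-station outage | telemetry dropout) = 0.055404/0.290002 ≈ 0.191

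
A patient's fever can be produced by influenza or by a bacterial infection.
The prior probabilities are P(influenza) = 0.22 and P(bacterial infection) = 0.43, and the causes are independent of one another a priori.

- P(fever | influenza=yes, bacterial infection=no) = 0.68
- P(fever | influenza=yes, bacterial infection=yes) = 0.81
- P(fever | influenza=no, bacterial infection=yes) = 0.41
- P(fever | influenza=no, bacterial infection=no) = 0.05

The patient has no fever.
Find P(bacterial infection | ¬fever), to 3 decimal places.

P(¬fever) = 0.95·0.78·0.57 + 0.59·0.78·0.43 + 0.32·0.22·0.57 + 0.19·0.22·0.43 = 0.422370 + 0.197886 + 0.040128 + 0.017974 = 0.678358
Of this, 0.215860 comes from 0.197886 + 0.017974 (the bacterial infection=true cases).
P(bacterial infection | ¬fever) = 0.215860 / 0.678358 ≈ 0.318

P(bacterial infection | ¬fever) ≈ 0.318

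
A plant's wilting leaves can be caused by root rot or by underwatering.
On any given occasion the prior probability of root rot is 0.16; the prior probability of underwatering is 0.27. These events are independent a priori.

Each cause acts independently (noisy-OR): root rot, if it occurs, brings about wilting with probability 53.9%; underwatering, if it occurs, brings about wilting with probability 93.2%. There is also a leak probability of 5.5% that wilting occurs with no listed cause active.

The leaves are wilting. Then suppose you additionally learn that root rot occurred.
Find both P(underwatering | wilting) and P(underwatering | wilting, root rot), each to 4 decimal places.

Under noisy-OR, P(wilting | causes) = 1 − (1−0.055)·∏(1−qᵢ) over the active causes.
Sum P(wilting|·) weighted by the priors over the 4 (root rot, underwatering) configurations:
  P(wilting) = 0.055×0.84×0.73 + 0.93574×0.84×0.27 + 0.564355×0.16×0.73 + 0.970376×0.16×0.27
        = 0.033726 + 0.212226 + 0.065917 + 0.041920 = 0.353789
Configurations with underwatering contribute 0.254146, so
  P(underwatering | wilting) = 0.254146 / 0.353789 ≈ 0.7184

Now also conditioning on root rot=true:
Weight on underwatering=true, given the evidence: 0.970376*0.27 = 0.262002
Normalizer over all consistent configurations: 0.564355*0.73 + 0.970376*0.27 = 0.673981
Posterior = 0.262002 / 0.673981 ≈ 0.3887
— root rot explains away the evidence for underwatering.

P(underwatering | wilting) ≈ 0.7184; P(underwatering | wilting, root rot) ≈ 0.3887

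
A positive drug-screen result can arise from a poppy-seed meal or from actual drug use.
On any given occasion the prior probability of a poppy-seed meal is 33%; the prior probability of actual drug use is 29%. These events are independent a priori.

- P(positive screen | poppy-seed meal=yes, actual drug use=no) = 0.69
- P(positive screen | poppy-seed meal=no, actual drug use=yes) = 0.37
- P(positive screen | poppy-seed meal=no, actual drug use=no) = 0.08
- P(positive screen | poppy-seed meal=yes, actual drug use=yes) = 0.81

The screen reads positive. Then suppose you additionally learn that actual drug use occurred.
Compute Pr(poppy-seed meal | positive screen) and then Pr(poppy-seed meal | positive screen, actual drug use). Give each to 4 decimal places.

Numerator (weight on configurations with poppy-seed meal): 0.161667 + 0.077517 = 0.239184
Normalizer over all consistent configurations: 0.08·0.67·0.71 + 0.37·0.67·0.29 + 0.69·0.33·0.71 + 0.81·0.33·0.29 = 0.349131
P(poppy-seed meal | positive screen) = 0.239184/0.349131 ≈ 0.6851

With the extra evidence:
Numerator (weight on configurations with poppy-seed meal): 0.81×0.33 = 0.267300
Denominator P(positive screen | actual drug use): 0.37×0.67 + 0.81×0.33 = 0.515200
P(poppy-seed meal | positive screen, actual drug use) = 0.267300/0.515200 ≈ 0.5188

Pr(poppy-seed meal | positive screen) ≈ 0.6851; Pr(poppy-seed meal | positive screen, actual drug use) ≈ 0.5188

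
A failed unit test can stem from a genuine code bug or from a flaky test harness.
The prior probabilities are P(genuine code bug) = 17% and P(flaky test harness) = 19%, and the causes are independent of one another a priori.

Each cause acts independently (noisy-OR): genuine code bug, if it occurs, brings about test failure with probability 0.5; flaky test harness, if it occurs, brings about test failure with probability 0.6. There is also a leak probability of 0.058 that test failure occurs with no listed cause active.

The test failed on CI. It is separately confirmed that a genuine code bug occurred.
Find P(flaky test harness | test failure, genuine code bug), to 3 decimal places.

Under noisy-OR, P(test failure | causes) = 1 − (1−0.058)·∏(1−qᵢ) over the active causes.
Numerator (weight on configurations with flaky test harness): 0.8116×0.19 = 0.154204
Normalizer over all consistent configurations: 0.529×0.81 + 0.8116×0.19 = 0.582694
Posterior = 0.154204 / 0.582694 ≈ 0.265

P(flaky test harness | test failure, genuine code bug) ≈ 0.265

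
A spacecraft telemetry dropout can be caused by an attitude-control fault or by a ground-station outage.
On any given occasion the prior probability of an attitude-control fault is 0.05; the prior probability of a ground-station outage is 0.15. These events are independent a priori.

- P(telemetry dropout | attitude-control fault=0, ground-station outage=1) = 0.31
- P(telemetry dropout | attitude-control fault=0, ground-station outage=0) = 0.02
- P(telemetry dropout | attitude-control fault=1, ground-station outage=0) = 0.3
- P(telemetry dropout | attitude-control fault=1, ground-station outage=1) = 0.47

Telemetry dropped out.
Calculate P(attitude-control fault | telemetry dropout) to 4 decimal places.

P(telemetry dropout) = 0.02·0.95·0.85 + 0.31·0.95·0.15 + 0.3·0.05·0.85 + 0.47·0.05·0.15 = 0.016150 + 0.044175 + 0.012750 + 0.003525 = 0.076600
Restricting to configurations with attitude-control fault present: 0.012750 + 0.003525 = 0.016275.
P(attitude-control fault | telemetry dropout) = 0.016275 / 0.076600 ≈ 0.2125

P(attitude-control fault | telemetry dropout) ≈ 0.2125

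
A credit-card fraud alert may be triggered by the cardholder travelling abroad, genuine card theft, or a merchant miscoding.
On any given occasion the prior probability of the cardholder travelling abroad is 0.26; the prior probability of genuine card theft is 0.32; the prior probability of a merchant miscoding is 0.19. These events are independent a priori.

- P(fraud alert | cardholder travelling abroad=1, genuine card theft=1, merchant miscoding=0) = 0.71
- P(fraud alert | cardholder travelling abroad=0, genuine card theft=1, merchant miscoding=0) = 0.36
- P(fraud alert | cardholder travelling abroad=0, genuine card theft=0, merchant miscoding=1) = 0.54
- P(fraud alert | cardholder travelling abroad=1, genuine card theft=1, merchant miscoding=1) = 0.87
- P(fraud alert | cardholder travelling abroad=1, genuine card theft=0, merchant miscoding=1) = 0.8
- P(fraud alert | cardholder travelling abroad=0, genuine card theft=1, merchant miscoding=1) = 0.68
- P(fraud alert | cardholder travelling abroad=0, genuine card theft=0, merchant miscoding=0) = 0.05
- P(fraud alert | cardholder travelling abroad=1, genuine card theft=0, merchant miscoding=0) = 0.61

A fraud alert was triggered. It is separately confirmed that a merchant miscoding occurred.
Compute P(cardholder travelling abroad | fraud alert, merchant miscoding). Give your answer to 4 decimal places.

By total probability over the 4 (cardholder travelling abroad, genuine card theft) configurations:
  P(fraud alert | merchant miscoding) = 0.54*0.74*0.68 + 0.68*0.74*0.32 + 0.8*0.26*0.68 + 0.87*0.26*0.32
        = 0.271728 + 0.161024 + 0.141440 + 0.072384 = 0.646576
Keeping only the cardholder travelling abroad-present terms gives 0.213824, so
  P(cardholder travelling abroad | fraud alert, merchant miscoding) = 0.213824 / 0.646576 ≈ 0.3307

P(cardholder travelling abroad | fraud alert, merchant miscoding) ≈ 0.3307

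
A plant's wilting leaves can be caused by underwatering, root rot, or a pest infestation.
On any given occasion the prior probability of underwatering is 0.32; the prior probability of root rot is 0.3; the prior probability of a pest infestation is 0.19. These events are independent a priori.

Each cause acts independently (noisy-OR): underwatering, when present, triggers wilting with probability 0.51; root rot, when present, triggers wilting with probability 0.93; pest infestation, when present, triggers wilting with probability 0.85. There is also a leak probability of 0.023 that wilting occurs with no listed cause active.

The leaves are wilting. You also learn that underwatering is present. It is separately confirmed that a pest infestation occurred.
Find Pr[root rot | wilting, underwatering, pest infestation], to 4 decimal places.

Pr[root rot | wilting, underwatering, pest infestation] ≈ 0.3148

Under noisy-OR, P(wilting | causes) = 1 − (1−0.023)·∏(1−qᵢ) over the active causes.
For the numerator, keep only root rot=true terms: 0.994973*0.3 = 0.298492
Normalizer over all consistent configurations: 0.928191*0.7 + 0.994973*0.3 = 0.948226
Posterior = 0.298492 / 0.948226 ≈ 0.3148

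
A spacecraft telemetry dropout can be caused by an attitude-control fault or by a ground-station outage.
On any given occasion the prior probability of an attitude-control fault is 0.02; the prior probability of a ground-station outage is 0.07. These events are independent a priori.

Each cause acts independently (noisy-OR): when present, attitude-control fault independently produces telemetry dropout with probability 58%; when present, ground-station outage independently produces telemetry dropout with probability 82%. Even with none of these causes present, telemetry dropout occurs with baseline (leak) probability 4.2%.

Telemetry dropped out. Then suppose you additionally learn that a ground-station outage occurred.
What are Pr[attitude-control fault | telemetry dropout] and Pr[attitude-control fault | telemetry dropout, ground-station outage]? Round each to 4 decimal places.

Pr[attitude-control fault | telemetry dropout] ≈ 0.1155; Pr[attitude-control fault | telemetry dropout, ground-station outage] ≈ 0.0224

Under noisy-OR, P(telemetry dropout | causes) = 1 − (1−0.042)·∏(1−qᵢ) over the active causes.
P(telemetry dropout) = 0.042·0.98·0.93 + 0.82756·0.98·0.07 + 0.59764·0.02·0.93 + 0.927575·0.02·0.07 = 0.038279 + 0.056771 + 0.011116 + 0.001299 = 0.107465
The attitude-control fault-present share is 0.011116 + 0.001299 = 0.012415.
P(attitude-control fault | telemetry dropout) = 0.012415 / 0.107465 ≈ 0.1155

Now also conditioning on ground-station outage=true:
Sum P(telemetry dropout|·) weighted by the priors over both values of attitude-control fault:
  P(telemetry dropout | ground-station outage) = 0.82756*0.98 + 0.927575*0.02
        = 0.811009 + 0.018552 = 0.829561
Configurations with attitude-control fault contribute 0.018552, so
  P(attitude-control fault | telemetry dropout, ground-station outage) = 0.018552 / 0.829561 ≈ 0.0224
This is intercausal reasoning (explaining away): once ground-station outage accounts for the telemetry dropout, attitude-control fault becomes less likely.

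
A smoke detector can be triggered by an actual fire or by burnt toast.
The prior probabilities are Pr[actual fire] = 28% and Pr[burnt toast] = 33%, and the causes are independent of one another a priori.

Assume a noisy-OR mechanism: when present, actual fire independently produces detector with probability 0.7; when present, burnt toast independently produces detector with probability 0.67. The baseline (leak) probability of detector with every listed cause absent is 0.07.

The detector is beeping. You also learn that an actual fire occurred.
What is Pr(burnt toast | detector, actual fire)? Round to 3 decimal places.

Under noisy-OR, P(detector | causes) = 1 − (1−0.07)·∏(1−qᵢ) over the active causes.
P(detector | actual fire) = 0.721×0.67 + 0.90793×0.33 = 0.483070 + 0.299617 = 0.782687
The burnt toast-present share is 0.90793×0.33 = 0.299617.
P(burnt toast | detector, actual fire) = 0.299617 / 0.782687 ≈ 0.383

Pr(burnt toast | detector, actual fire) ≈ 0.383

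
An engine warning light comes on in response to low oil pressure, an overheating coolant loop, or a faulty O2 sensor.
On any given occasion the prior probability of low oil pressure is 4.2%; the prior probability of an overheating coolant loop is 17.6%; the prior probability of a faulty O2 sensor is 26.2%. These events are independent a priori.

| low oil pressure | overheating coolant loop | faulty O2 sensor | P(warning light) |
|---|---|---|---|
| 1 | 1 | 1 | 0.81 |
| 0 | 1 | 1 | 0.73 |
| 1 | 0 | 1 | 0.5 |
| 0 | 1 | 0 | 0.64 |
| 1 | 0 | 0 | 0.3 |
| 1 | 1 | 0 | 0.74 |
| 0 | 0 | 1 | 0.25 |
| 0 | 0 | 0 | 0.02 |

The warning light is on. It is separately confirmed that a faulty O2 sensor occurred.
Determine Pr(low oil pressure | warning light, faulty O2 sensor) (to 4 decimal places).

Pr(low oil pressure | warning light, faulty O2 sensor) ≈ 0.0678

Sum P(warning light|·) weighted by the priors over the 4 (low oil pressure, overheating coolant loop) configurations:
  P(warning light | faulty O2 sensor) = 0.25×0.958×0.824 + 0.73×0.958×0.176 + 0.5×0.042×0.824 + 0.81×0.042×0.176
        = 0.197348 + 0.123084 + 0.017304 + 0.005988 = 0.343724
Keeping only the low oil pressure-present terms gives 0.023292, so
  P(low oil pressure | warning light, faulty O2 sensor) = 0.023292 / 0.343724 ≈ 0.0678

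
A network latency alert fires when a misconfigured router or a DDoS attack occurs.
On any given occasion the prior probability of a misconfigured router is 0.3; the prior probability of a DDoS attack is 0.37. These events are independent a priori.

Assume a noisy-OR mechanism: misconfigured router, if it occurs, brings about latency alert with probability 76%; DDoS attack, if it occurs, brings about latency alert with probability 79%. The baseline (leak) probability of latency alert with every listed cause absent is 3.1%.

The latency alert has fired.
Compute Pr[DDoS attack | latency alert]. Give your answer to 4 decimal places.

Pr[DDoS attack | latency alert] ≈ 0.6627

Under noisy-OR, P(latency alert | causes) = 1 − (1−0.031)·∏(1−qᵢ) over the active causes.
Enumerate the 4 (misconfigured router, DDoS attack) configurations and weight by the priors:
  P(latency alert) = 0.031×0.7×0.63 + 0.79651×0.7×0.37 + 0.76744×0.3×0.63 + 0.951162×0.3×0.37
        = 0.013671 + 0.206296 + 0.145046 + 0.105579 = 0.470592
Keeping only the DDoS attack-present terms gives 0.311875, so
  P(DDoS attack | latency alert) = 0.311875 / 0.470592 ≈ 0.6627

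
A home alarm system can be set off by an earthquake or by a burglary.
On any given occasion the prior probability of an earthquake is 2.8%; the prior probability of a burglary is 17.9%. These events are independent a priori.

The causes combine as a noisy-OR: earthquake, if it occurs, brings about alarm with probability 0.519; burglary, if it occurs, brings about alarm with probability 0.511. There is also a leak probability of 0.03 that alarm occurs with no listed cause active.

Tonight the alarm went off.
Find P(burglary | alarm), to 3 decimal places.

P(burglary | alarm) ≈ 0.725

Under noisy-OR, P(alarm | causes) = 1 − (1−0.03)·∏(1−qᵢ) over the active causes.
P(alarm) = 0.03·0.972·0.821 + 0.52567·0.972·0.179 + 0.53343·0.028·0.821 + 0.771847·0.028·0.179 = 0.023940 + 0.091460 + 0.012262 + 0.003868 = 0.131530
The burglary-present share is 0.091460 + 0.003868 = 0.095328.
Hence the posterior is 0.095328/0.131530 ≈ 0.725.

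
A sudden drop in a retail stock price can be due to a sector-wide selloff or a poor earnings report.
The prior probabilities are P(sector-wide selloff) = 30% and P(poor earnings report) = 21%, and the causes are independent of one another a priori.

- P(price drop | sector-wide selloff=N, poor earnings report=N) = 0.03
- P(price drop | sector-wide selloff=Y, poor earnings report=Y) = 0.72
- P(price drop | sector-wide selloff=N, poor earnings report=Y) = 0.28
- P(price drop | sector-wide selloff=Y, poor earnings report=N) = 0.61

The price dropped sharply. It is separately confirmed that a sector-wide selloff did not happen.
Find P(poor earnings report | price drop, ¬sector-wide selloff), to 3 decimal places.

P(poor earnings report | price drop, ¬sector-wide selloff) ≈ 0.713

Numerator (weight on configurations with poor earnings report): 0.28·0.21 = 0.058800
Normalizer over all consistent configurations: 0.03·0.79 + 0.28·0.21 = 0.082500
P(poor earnings report | price drop, ¬sector-wide selloff) = 0.058800/0.082500 ≈ 0.713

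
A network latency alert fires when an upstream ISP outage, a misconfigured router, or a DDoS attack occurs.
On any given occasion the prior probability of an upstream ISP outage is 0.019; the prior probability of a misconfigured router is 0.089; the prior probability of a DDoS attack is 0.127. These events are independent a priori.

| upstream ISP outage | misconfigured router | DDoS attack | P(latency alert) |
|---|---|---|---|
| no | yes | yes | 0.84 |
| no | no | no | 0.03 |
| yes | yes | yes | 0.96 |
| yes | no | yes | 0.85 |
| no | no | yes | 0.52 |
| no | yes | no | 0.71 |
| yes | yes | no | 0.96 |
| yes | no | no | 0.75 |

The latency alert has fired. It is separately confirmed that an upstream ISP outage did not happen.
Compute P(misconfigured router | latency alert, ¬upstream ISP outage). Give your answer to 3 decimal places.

P(misconfigured router | latency alert, ¬upstream ISP outage) ≈ 0.435

For the numerator, keep only misconfigured router=true terms: 0.055165 + 0.009495 = 0.064660
Normalizer over all consistent configurations: 0.03×0.911×0.873 + 0.52×0.911×0.127 + 0.71×0.089×0.873 + 0.84×0.089×0.127 = 0.148681
Posterior = 0.064660 / 0.148681 ≈ 0.435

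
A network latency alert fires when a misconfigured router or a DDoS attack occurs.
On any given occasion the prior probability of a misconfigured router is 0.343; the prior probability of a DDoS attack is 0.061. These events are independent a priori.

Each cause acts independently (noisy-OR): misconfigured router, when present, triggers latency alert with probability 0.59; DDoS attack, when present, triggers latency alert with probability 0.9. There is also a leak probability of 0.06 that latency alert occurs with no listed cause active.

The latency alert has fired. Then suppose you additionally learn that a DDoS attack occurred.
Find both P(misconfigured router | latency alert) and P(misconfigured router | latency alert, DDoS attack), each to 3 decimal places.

P(misconfigured router | latency alert) ≈ 0.748; P(misconfigured router | latency alert, DDoS attack) ≈ 0.357

Under noisy-OR, P(latency alert | causes) = 1 − (1−0.06)·∏(1−qᵢ) over the active causes.
P(latency alert) = 0.06*0.657*0.939 + 0.906*0.657*0.061 + 0.6146*0.343*0.939 + 0.96146*0.343*0.061 = 0.037015 + 0.036310 + 0.197949 + 0.020117 = 0.291391
The misconfigured router-present share is 0.197949 + 0.020117 = 0.218066.
Hence the posterior is 0.218066/0.291391 ≈ 0.748.

Now also conditioning on DDoS attack=true:
P(latency alert | DDoS attack) = 0.906×0.657 + 0.96146×0.343 = 0.595242 + 0.329781 = 0.925023
The misconfigured router-present share is 0.96146×0.343 = 0.329781.
Hence the posterior is 0.329781/0.925023 ≈ 0.357.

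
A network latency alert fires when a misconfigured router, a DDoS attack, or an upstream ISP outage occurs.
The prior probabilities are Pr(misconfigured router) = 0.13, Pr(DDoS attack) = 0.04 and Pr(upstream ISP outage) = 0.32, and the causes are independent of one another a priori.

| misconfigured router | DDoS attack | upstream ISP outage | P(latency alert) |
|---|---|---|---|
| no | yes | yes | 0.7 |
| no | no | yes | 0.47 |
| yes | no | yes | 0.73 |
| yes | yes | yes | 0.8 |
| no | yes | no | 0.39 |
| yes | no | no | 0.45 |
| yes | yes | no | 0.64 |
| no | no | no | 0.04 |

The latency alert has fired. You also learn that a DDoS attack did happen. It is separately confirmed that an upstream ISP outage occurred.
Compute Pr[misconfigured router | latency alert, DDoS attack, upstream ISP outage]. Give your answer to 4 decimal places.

Pr[misconfigured router | latency alert, DDoS attack, upstream ISP outage] ≈ 0.1459

Sum P(latency alert|·) weighted by the priors over both values of misconfigured router:
  P(latency alert | DDoS attack, upstream ISP outage) = 0.7×0.87 + 0.8×0.13
        = 0.609000 + 0.104000 = 0.713000
Configurations with misconfigured router contribute 0.104000, so
  P(misconfigured router | latency alert, DDoS attack, upstream ISP outage) = 0.104000 / 0.713000 ≈ 0.1459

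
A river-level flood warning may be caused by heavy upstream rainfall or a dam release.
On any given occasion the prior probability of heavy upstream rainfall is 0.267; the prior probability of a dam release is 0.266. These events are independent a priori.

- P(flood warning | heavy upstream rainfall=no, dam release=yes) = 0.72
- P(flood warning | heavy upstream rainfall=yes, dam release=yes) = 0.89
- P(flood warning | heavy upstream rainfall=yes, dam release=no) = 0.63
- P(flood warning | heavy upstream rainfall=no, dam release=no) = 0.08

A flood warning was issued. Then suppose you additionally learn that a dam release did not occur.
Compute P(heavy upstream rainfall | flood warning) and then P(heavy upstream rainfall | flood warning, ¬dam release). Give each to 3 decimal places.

P(heavy upstream rainfall | flood warning) ≈ 0.504; P(heavy upstream rainfall | flood warning, ¬dam release) ≈ 0.742

Numerator (weight on configurations with heavy upstream rainfall): 0.123466 + 0.063210 = 0.186676
The normalizing constant is 0.08×0.733×0.734 + 0.72×0.733×0.266 + 0.63×0.267×0.734 + 0.89×0.267×0.266 = 0.370102
P(heavy upstream rainfall | flood warning) = 0.186676/0.370102 ≈ 0.504

Now also conditioning on dam release≠true:
By total probability over both values of heavy upstream rainfall:
  P(flood warning | ¬dam release) = 0.08*0.733 + 0.63*0.267
        = 0.058640 + 0.168210 = 0.226850
Keeping only the heavy upstream rainfall-present terms gives 0.168210, so
  P(heavy upstream rainfall | flood warning, ¬dam release) = 0.168210 / 0.226850 ≈ 0.742
With dam release excluded, heavy upstream rainfall must carry more of the explanatory weight for the flood warning.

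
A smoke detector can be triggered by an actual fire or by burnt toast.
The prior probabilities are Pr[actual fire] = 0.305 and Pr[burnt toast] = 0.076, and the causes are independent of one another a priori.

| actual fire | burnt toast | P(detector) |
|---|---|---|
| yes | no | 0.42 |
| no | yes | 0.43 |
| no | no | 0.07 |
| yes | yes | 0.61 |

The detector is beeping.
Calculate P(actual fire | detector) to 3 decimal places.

For the numerator, keep only actual fire=true terms: 0.118364 + 0.014140 = 0.132504
The normalizing constant is 0.07*0.695*0.924 + 0.43*0.695*0.076 + 0.42*0.305*0.924 + 0.61*0.305*0.076 = 0.200170
P(actual fire | detector) = 0.132504/0.200170 ≈ 0.662

P(actual fire | detector) ≈ 0.662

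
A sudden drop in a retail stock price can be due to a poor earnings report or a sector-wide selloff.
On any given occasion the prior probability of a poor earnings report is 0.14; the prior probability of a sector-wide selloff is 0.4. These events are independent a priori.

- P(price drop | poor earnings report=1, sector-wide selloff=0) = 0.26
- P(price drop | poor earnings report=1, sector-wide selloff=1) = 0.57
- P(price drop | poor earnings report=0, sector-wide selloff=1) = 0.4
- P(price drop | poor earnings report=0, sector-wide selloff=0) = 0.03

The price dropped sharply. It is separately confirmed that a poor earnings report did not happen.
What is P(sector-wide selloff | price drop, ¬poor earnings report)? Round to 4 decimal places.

P(sector-wide selloff | price drop, ¬poor earnings report) ≈ 0.8989

P(price drop | ¬poor earnings report) = 0.03·0.6 + 0.4·0.4 = 0.018000 + 0.160000 = 0.178000
The sector-wide selloff-present share is 0.4·0.4 = 0.160000.
P(sector-wide selloff | price drop, ¬poor earnings report) = 0.160000 / 0.178000 ≈ 0.8989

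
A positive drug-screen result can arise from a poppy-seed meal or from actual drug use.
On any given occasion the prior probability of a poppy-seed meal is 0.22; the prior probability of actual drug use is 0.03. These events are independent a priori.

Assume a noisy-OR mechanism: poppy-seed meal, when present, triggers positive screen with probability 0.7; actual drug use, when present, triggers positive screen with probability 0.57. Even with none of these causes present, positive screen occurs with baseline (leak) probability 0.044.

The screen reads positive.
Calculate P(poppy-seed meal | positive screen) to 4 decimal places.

P(poppy-seed meal | positive screen) ≈ 0.7704

Under noisy-OR, P(positive screen | causes) = 1 − (1−0.044)·∏(1−qᵢ) over the active causes.
Sum P(positive screen|·) weighted by the priors over the 4 (poppy-seed meal, actual drug use) configurations:
  P(positive screen) = 0.044×0.78×0.97 + 0.58892×0.78×0.03 + 0.7132×0.22×0.97 + 0.876676×0.22×0.03
        = 0.033290 + 0.013781 + 0.152197 + 0.005786 = 0.205054
Keeping only the poppy-seed meal-present terms gives 0.157983, so
  P(poppy-seed meal | positive screen) = 0.157983 / 0.205054 ≈ 0.7704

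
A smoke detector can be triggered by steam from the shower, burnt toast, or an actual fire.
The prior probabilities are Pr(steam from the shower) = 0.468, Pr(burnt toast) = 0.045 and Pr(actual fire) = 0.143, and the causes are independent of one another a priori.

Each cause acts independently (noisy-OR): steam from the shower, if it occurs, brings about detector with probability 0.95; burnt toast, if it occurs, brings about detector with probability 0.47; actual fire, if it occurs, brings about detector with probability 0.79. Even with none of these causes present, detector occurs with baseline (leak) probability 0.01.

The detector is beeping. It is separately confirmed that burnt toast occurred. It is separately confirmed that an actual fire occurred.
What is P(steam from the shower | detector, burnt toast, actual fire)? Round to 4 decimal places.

Under noisy-OR, P(detector | causes) = 1 − (1−0.01)·∏(1−qᵢ) over the active causes.
Sum P(detector|·) weighted by the priors over both values of steam from the shower:
  P(detector | burnt toast, actual fire) = 0.889813*0.532 + 0.994491*0.468
        = 0.473381 + 0.465422 = 0.938803
The terms with steam from the shower present sum to 0.465422, so
  P(steam from the shower | detector, burnt toast, actual fire) = 0.465422 / 0.938803 ≈ 0.4958

P(steam from the shower | detector, burnt toast, actual fire) ≈ 0.4958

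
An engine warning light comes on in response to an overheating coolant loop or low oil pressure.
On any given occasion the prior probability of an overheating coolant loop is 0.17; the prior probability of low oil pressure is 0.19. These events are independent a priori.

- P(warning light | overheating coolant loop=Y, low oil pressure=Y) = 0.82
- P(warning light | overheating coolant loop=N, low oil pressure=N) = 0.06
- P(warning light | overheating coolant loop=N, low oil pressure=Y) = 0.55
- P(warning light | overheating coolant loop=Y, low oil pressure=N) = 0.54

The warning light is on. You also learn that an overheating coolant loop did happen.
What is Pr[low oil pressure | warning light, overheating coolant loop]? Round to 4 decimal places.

Pr[low oil pressure | warning light, overheating coolant loop] ≈ 0.2626

Numerator (weight on configurations with low oil pressure): 0.82×0.19 = 0.155800
The normalizing constant is 0.54×0.81 + 0.82×0.19 = 0.593200
Posterior = 0.155800 / 0.593200 ≈ 0.2626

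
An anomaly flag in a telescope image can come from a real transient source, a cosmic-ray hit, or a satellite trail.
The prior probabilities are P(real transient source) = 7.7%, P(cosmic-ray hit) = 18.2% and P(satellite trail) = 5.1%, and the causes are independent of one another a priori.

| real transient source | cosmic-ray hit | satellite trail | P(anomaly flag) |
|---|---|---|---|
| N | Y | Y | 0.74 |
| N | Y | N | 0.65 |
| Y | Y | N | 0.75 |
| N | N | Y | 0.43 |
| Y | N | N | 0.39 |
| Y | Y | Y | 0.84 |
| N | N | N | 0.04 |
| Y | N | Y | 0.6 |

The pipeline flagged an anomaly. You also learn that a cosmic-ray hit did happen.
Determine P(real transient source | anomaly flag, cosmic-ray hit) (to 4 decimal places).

P(real transient source | anomaly flag, cosmic-ray hit) ≈ 0.0877

Numerator (weight on configurations with real transient source): 0.054805 + 0.003299 = 0.058104
The normalizing constant is 0.65×0.923×0.949 + 0.74×0.923×0.051 + 0.75×0.077×0.949 + 0.84×0.077×0.051 = 0.662291
Posterior = 0.058104 / 0.662291 ≈ 0.0877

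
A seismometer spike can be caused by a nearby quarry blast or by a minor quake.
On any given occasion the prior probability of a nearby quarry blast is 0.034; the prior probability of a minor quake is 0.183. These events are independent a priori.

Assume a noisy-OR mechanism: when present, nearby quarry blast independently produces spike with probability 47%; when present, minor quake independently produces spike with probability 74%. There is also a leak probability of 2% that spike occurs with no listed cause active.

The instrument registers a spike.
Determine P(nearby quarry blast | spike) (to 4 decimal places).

Under noisy-OR, P(spike | causes) = 1 − (1−0.02)·∏(1−qᵢ) over the active causes.
Numerator (weight on configurations with nearby quarry blast): 0.013350 + 0.005382 = 0.018732
The normalizing constant is 0.02*0.966*0.817 + 0.7452*0.966*0.183 + 0.4806*0.034*0.817 + 0.864956*0.034*0.183 = 0.166251
Posterior = 0.018732 / 0.166251 ≈ 0.1127

P(nearby quarry blast | spike) ≈ 0.1127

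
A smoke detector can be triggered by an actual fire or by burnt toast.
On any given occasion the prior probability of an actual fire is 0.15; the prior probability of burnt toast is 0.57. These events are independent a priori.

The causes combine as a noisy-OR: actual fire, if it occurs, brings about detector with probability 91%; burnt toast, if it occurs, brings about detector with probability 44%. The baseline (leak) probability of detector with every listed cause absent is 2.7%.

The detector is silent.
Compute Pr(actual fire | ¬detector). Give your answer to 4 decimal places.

Under noisy-OR, P(detector | causes) = 1 − (1−0.027)·∏(1−qᵢ) over the active causes.
Weight on actual fire=true, given the evidence: 0.005648 + 0.004193 = 0.009841
The normalizing constant is 0.973·0.85·0.43 + 0.54488·0.85·0.57 + 0.08757·0.15·0.43 + 0.049039·0.15·0.57 = 0.629466
P(actual fire | ¬detector) = 0.009841/0.629466 ≈ 0.0156

Pr(actual fire | ¬detector) ≈ 0.0156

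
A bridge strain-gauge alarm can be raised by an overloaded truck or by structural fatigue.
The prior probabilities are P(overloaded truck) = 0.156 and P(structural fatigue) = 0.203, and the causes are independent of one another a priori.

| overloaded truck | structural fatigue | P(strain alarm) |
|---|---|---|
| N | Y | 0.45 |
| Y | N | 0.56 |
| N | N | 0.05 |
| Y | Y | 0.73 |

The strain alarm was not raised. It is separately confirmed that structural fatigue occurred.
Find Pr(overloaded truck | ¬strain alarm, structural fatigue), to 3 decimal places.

Pr(overloaded truck | ¬strain alarm, structural fatigue) ≈ 0.083

P(¬strain alarm | structural fatigue) = 0.55*0.844 + 0.27*0.156 = 0.464200 + 0.042120 = 0.506320
Of this, 0.042120 comes from 0.27*0.156 (the overloaded truck=true cases).
P(overloaded truck | ¬strain alarm, structural fatigue) = 0.042120 / 0.506320 ≈ 0.083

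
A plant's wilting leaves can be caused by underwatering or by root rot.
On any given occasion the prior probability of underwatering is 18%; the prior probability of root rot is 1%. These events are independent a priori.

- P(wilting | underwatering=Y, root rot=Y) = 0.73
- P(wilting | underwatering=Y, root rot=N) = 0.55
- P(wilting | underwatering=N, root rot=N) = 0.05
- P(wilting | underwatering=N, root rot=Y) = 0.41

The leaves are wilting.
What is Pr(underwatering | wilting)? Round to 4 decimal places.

Enumerate the 4 (underwatering, root rot) configurations and weight by the priors:
  P(wilting) = 0.05*0.82*0.99 + 0.41*0.82*0.01 + 0.55*0.18*0.99 + 0.73*0.18*0.01
        = 0.040590 + 0.003362 + 0.098010 + 0.001314 = 0.143276
The terms with underwatering present sum to 0.099324, so
  P(underwatering | wilting) = 0.099324 / 0.143276 ≈ 0.6932

Pr(underwatering | wilting) ≈ 0.6932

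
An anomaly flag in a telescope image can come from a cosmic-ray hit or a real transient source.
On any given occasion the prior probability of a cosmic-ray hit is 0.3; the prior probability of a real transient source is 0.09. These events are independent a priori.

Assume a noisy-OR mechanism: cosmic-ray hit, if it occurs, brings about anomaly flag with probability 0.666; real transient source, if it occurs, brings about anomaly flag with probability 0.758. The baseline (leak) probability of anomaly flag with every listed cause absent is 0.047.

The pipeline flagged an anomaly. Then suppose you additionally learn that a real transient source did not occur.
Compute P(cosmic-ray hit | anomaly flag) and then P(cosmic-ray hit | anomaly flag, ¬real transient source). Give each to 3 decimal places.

P(cosmic-ray hit | anomaly flag) ≈ 0.729; P(cosmic-ray hit | anomaly flag, ¬real transient source) ≈ 0.861

Under noisy-OR, P(anomaly flag | causes) = 1 − (1−0.047)·∏(1−qᵢ) over the active causes.
Weight on cosmic-ray hit=true, given the evidence: 0.186104 + 0.024920 = 0.211024
The normalizing constant is 0.047·0.7·0.91 + 0.769374·0.7·0.09 + 0.681698·0.3·0.91 + 0.922971·0.3·0.09 = 0.289434
P(cosmic-ray hit | anomaly flag) = 0.211024/0.289434 ≈ 0.729

Now condition on the additional information:
For the numerator, keep only cosmic-ray hit=true terms: 0.681698×0.3 = 0.204509
Normalizer over all consistent configurations: 0.047×0.7 + 0.681698×0.3 = 0.237409
P(cosmic-ray hit | anomaly flag, ¬real transient source) = 0.204509/0.237409 ≈ 0.861
With real transient source excluded, cosmic-ray hit must carry more of the explanatory weight for the anomaly flag.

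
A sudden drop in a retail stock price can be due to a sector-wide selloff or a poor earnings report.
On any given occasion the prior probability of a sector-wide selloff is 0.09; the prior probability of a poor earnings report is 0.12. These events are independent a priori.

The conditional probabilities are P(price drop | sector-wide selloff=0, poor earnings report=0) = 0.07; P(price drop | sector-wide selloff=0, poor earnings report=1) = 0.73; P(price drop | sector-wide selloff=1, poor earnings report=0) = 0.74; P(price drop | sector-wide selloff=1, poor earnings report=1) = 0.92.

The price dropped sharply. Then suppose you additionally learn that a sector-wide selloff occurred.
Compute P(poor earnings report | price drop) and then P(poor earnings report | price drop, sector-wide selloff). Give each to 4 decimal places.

P(poor earnings report | price drop) ≈ 0.4388; P(poor earnings report | price drop, sector-wide selloff) ≈ 0.1450

Numerator (weight on configurations with poor earnings report): 0.079716 + 0.009936 = 0.089652
Normalizer over all consistent configurations: 0.07·0.91·0.88 + 0.73·0.91·0.12 + 0.74·0.09·0.88 + 0.92·0.09·0.12 = 0.204316
Posterior = 0.089652 / 0.204316 ≈ 0.4388

Now condition on the additional information:
P(price drop | sector-wide selloff) = 0.74·0.88 + 0.92·0.12 = 0.651200 + 0.110400 = 0.761600
Of this, 0.110400 comes from 0.92·0.12 (the poor earnings report=true cases).
Hence the posterior is 0.110400/0.761600 ≈ 0.1450.
Conditioning on sector-wide selloff lowers the posterior on poor earnings report: the classic explaining-away effect in a common-effect structure.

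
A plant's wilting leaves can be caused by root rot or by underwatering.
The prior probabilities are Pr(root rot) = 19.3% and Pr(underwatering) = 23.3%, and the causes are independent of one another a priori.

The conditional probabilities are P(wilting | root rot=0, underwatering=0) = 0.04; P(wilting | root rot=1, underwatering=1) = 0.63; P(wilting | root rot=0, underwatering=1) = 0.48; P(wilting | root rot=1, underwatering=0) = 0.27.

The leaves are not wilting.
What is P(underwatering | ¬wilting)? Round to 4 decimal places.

P(underwatering | ¬wilting) ≈ 0.1401

Numerator (weight on configurations with underwatering): 0.097776 + 0.016639 = 0.114415
Denominator P(¬wilting): 0.96×0.807×0.767 + 0.52×0.807×0.233 + 0.73×0.193×0.767 + 0.37×0.193×0.233 = 0.816688
Posterior = 0.114415 / 0.816688 ≈ 0.1401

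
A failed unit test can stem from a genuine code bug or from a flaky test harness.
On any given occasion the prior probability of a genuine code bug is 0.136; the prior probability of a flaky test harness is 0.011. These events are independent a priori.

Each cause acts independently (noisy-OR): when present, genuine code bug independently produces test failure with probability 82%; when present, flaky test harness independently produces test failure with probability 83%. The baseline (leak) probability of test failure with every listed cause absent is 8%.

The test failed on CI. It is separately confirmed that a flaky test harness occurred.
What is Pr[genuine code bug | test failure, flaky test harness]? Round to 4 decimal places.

Under noisy-OR, P(test failure | causes) = 1 − (1−0.08)·∏(1−qᵢ) over the active causes.
For the numerator, keep only genuine code bug=true terms: 0.971848*0.136 = 0.132171
The normalizing constant is 0.8436*0.864 + 0.971848*0.136 = 0.861041
P(genuine code bug | test failure, flaky test harness) = 0.132171/0.861041 ≈ 0.1535

Pr[genuine code bug | test failure, flaky test harness] ≈ 0.1535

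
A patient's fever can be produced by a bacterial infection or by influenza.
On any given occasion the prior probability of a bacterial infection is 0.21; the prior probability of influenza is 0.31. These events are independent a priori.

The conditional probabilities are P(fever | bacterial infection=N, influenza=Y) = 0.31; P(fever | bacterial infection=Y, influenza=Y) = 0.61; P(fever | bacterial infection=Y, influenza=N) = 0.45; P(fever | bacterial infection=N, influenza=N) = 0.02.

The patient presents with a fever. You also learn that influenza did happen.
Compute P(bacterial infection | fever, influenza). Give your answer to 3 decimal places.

Sum P(fever|·) weighted by the priors over both values of bacterial infection:
  P(fever | influenza) = 0.31·0.79 + 0.61·0.21
        = 0.244900 + 0.128100 = 0.373000
The terms with bacterial infection present sum to 0.128100, so
  P(bacterial infection | fever, influenza) = 0.128100 / 0.373000 ≈ 0.343

P(bacterial infection | fever, influenza) ≈ 0.343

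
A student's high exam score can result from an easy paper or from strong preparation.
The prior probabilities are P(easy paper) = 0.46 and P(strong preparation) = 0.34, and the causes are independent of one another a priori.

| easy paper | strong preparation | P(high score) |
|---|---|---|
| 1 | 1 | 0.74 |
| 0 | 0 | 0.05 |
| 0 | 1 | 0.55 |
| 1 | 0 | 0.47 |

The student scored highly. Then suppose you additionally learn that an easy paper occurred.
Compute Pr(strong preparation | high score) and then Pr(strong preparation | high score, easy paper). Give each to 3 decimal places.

Pr(strong preparation | high score) ≈ 0.574; Pr(strong preparation | high score, easy paper) ≈ 0.448

P(high score) = 0.05·0.54·0.66 + 0.55·0.54·0.34 + 0.47·0.46·0.66 + 0.74·0.46·0.34 = 0.017820 + 0.100980 + 0.142692 + 0.115736 = 0.377228
The strong preparation-present share is 0.100980 + 0.115736 = 0.216716.
P(strong preparation | high score) = 0.216716 / 0.377228 ≈ 0.574

Now also conditioning on easy paper=true:
Weight on strong preparation=true, given the evidence: 0.74·0.34 = 0.251600
Normalizer over all consistent configurations: 0.47·0.66 + 0.74·0.34 = 0.561800
P(strong preparation | high score, easy paper) = 0.251600/0.561800 ≈ 0.448
— easy paper explains away the evidence for strong preparation.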